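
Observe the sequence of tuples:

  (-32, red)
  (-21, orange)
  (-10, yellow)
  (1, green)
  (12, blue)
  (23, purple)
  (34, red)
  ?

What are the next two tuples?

First coordinate: +11 each step, so -32, -21, -10, 1, 12, 23, 34 → 45 → 56.
Colour — repeats red → orange → yellow → green → blue → purple: red, orange, yellow, green, blue, purple, red → orange → yellow.
Putting the parts together: (45, orange) and then (56, yellow).

(45, orange), (56, yellow)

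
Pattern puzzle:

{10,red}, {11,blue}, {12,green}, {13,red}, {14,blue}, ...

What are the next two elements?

First slot: 10, 11, 12, 13, 14 → 15 → 16 (+1 each step).
Colour: repeats red → blue → green; red, blue, green, red, blue → green → red.
So the next two elements are {15,green} and {16,red}.

{15,green}, {16,red}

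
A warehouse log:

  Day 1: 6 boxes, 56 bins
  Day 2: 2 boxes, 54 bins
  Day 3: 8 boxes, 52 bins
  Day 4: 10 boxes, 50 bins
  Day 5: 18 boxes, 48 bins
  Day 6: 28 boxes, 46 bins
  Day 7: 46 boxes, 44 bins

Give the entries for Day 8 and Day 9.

Boxes: each term is the sum of the two before it; 6, 2, 8, 10, 18, 28, 46 → 74 → 120.
Bins: 56, 54, 52, 50, 48, 46, 44 → 42 → 40 (−2 each step).
Putting the parts together: 74 boxes, 42 bins and then 120 boxes, 40 bins.

74 boxes, 42 bins; 120 boxes, 40 bins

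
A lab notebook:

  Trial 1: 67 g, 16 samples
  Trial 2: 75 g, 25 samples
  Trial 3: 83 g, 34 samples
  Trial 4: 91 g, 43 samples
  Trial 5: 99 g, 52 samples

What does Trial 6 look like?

107 g, 61 samples

G — +8 each step: 67, 75, 83, 91, 99 → 107.
Samples: +9 each step; 16, 25, 34, 43, 52 → 61.
So the next row is 107 g, 61 samples.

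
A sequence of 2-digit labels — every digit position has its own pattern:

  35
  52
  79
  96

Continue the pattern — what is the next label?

First digit: +2 each step, mod 10, so 3, 5, 7, 9 → 1.
Second digit: −3 each step, mod 10; 5, 2, 9, 6 → 3.
Combining the parts gives 13.

13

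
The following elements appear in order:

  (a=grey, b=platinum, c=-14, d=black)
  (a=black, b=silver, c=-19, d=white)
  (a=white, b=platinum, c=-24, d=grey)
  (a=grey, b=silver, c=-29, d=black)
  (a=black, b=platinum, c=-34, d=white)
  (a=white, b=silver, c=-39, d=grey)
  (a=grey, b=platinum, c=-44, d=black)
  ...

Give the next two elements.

(a=black, b=silver, c=-49, d=white), (a=white, b=platinum, c=-54, d=grey)

A — repeats grey → black → white: grey, black, white, grey, black, white, grey → black → white.
B: alternates platinum ↔ silver; platinum, silver, platinum, silver, platinum, silver, platinum → silver → platinum.
For the c, −5 each step: -14, -19, -24, -29, -34, -39, -44 → -49 → -54.
D: black, white, grey, black, white, grey, black → white → grey (repeats black → white → grey).
Putting the parts together: (a=black, b=silver, c=-49, d=white) and then (a=white, b=platinum, c=-54, d=grey).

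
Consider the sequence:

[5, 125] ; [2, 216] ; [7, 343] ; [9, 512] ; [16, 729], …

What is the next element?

[25, 1000]

For the first part, each term is the sum of the two before it: 5, 2, 7, 9, 16 → 25.
Second part — perfect cubes: 5³, 6³, 7³, …: 125, 216, 343, 512, 729 → 1000.
So the next element is [25, 1000].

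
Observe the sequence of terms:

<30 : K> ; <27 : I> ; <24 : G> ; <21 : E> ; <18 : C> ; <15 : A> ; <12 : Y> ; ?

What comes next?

<9 : W>

First part: −3 each step; 30, 27, 24, 21, 18, 15, 12 → 9.
Letter — letters move back 2 places in the alphabet, wrapping A→Z: K, I, G, E, C, A, Y → W.
Putting it together: <9 : W>.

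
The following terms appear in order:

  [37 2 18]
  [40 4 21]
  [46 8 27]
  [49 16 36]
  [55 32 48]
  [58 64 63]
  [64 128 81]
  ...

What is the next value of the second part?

256

Second part: ×2 each step, so 2, 4, 8, 16, 32, 64, 128 → 256.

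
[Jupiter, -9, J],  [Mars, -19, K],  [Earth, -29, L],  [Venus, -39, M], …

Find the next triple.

Planet: runs backward through the planets Mercury→Neptune; Jupiter, Mars, Earth, Venus → Mercury.
Second slot: −10 each step; -9, -19, -29, -39 → -49.
Letter: J, K, L, M → N (letters move forward 1 place in the alphabet).
Combining the parts gives [Mercury, -49, N].

[Mercury, -49, N]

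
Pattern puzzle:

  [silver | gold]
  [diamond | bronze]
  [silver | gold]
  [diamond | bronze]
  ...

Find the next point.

First rank: silver, diamond, silver, diamond → silver (alternates silver ↔ diamond).
Second rank: alternates gold ↔ bronze; gold, bronze, gold, bronze → gold.
Combining the parts gives [silver | gold].

[silver | gold]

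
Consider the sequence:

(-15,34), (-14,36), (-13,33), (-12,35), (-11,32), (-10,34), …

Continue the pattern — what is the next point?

(-9,31)

First slot: +1 each step, so -15, -14, -13, -12, -11, -10 → -9.
Second slot goes 34, 36, 33, 35, 32, 34 → 31 (alternating steps +2, −3, +2, −3, …).
So the next point is (-9,31).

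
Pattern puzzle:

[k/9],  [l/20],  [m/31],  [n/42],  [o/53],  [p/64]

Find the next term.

Letter: letters move forward 1 place in the alphabet, so k, l, m, n, o, p → q.
Second coordinate: +11 each step; 9, 20, 31, 42, 53, 64 → 75.
So the next term is [q/75].

[q/75]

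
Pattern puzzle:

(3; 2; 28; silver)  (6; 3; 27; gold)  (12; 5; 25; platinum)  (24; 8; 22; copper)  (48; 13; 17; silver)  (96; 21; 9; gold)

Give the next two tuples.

(192; 34; -4; platinum), (384; 55; -25; copper)

First component: ×2 each step; 3, 6, 12, 24, 48, 96 → 192 → 384.
For the second component, each term is the sum of the two before it: 2, 3, 5, 8, 13, 21 → 34 → 55.
For the third component, together with the second component always sums to 30: 28, 27, 25, 22, 17, 9 → -4 → -25.
Metal: repeats silver → gold → platinum → copper, so silver, gold, platinum, copper, silver, gold → platinum → copper.
Putting the parts together: (192; 34; -4; platinum) and then (384; 55; -25; copper).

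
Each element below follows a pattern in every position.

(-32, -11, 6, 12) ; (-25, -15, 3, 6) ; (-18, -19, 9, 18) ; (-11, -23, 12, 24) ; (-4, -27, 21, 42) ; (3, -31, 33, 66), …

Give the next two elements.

For the first slot, +7 each step: -32, -25, -18, -11, -4, 3 → 10 → 17.
Second slot — −4 each step: -11, -15, -19, -23, -27, -31 → -35 → -39.
Third slot: 6, 3, 9, 12, 21, 33 → 54 → 87 (each term is the sum of the two before it).
Fourth slot goes 12, 6, 18, 24, 42, 66 → 108 → 174 (always 2 × the third slot).
So the next two elements are (10, -35, 54, 108) and (17, -39, 87, 174).

(10, -35, 54, 108), (17, -39, 87, 174)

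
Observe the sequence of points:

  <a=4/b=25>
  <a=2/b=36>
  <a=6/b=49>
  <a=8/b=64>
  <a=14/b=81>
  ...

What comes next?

<a=22/b=100>

A: 4, 2, 6, 8, 14 → 22 (each term is the sum of the two before it).
B: 25, 36, 49, 64, 81 → 100 (perfect squares: 5², 6², 7², …).
Putting it together: <a=22/b=100>.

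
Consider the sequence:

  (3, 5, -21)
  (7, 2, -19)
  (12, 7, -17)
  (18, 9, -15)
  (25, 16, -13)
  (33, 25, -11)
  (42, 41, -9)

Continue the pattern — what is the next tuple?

For the first entry, differences are 4, 5, 6, … (increasing by 1 each time): 3, 7, 12, 18, 25, 33, 42 → 52.
Second entry — each term is the sum of the two before it: 5, 2, 7, 9, 16, 25, 41 → 66.
Third entry — +2 each step: -21, -19, -17, -15, -13, -11, -9 → -7.
So the next tuple is (52, 66, -7).

(52, 66, -7)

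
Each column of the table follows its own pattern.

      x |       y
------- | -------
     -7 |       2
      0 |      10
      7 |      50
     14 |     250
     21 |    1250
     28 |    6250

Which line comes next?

35  31250

Column x: +7 each step; -7, 0, 7, 14, 21, 28 → 35.
Column y: ×5 each step, so 2, 10, 50, 250, 1250, 6250 → 31250.
So the next line is 35  31250.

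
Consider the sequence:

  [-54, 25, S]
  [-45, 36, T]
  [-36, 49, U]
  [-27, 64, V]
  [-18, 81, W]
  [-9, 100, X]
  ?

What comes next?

First component: +9 each step, so -54, -45, -36, -27, -18, -9 → 0.
Second component — perfect squares: 5², 6², 7², …: 25, 36, 49, 64, 81, 100 → 121.
Letter: letters move forward 1 place in the alphabet; S, T, U, V, W, X → Y.
Putting it together: [0, 121, Y].

[0, 121, Y]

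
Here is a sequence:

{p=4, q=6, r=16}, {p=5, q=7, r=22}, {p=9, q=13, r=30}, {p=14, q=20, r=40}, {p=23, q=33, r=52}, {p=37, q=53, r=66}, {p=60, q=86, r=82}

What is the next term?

P goes 4, 5, 9, 14, 23, 37, 60 → 97 (each term is the sum of the two before it).
For the q, each term is the sum of the two before it: 6, 7, 13, 20, 33, 53, 86 → 139.
R: 16, 22, 30, 40, 52, 66, 82 → 100 (differences are 6, 8, 10, … (increasing by 2 each time)).
So the next term is {p=97, q=139, r=100}.

{p=97, q=139, r=100}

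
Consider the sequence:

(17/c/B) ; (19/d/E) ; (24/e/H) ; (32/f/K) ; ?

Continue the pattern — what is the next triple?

First entry: differences are 2, 5, 8, … (increasing by 3 each time), so 17, 19, 24, 32 → 43.
First letter goes c, d, e, f → g (letters move forward 1 place in the alphabet).
Second letter goes B, E, H, K → N (letters move forward 3 places in the alphabet).
Combining the parts gives (43/g/N).

(43/g/N)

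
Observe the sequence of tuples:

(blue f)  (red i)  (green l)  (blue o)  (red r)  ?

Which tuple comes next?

For the colour, repeats blue → red → green: blue, red, green, blue, red → green.
Letter goes f, i, l, o, r → u (letters move forward 3 places in the alphabet).
So the next tuple is (green u).

(green u)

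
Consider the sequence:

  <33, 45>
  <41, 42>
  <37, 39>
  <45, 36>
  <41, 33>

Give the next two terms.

<49, 30>, <45, 27>

For the first component, alternating steps +8, −4, +8, −4, …: 33, 41, 37, 45, 41 → 49 → 45.
Second component: −3 each step; 45, 42, 39, 36, 33 → 30 → 27.
Putting the parts together: <49, 30> and then <45, 27>.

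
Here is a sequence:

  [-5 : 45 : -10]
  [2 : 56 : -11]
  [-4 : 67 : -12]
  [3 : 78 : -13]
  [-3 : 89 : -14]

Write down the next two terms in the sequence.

First coordinate goes -5, 2, -4, 3, -3 → 4 → -2 (alternating steps +7, −6, +7, −6, …).
Second coordinate: +11 each step; 45, 56, 67, 78, 89 → 100 → 111.
Third coordinate: −1 each step; -10, -11, -12, -13, -14 → -15 → -16.
So the next two terms are [4 : 100 : -15] and [-2 : 111 : -16].

[4 : 100 : -15], [-2 : 111 : -16]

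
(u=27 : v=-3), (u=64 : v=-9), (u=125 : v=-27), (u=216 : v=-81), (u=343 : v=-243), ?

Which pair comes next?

U goes 27, 64, 125, 216, 343 → 512 (perfect cubes: 3³, 4³, 5³, …).
V: ×3 each step; -3, -9, -27, -81, -243 → -729.
Combining the parts gives (u=512 : v=-729).

(u=512 : v=-729)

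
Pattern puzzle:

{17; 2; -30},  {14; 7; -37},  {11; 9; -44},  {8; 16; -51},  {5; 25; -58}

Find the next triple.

{2; 41; -65}

For the first value, −3 each step: 17, 14, 11, 8, 5 → 2.
For the second value, each term is the sum of the two before it: 2, 7, 9, 16, 25 → 41.
Third value: −7 each step, so -30, -37, -44, -51, -58 → -65.
Putting it together: {2; 41; -65}.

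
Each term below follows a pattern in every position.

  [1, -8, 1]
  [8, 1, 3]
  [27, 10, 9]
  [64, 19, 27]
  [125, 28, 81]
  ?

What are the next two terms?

[216, 37, 243], [343, 46, 729]

First coordinate goes 1, 8, 27, 64, 125 → 216 → 343 (perfect cubes: 1³, 2³, 3³, …).
Second coordinate goes -8, 1, 10, 19, 28 → 37 → 46 (+9 each step).
Third coordinate: ×3 each step, so 1, 3, 9, 27, 81 → 243 → 729.
So the next two terms are [216, 37, 243] and [343, 46, 729].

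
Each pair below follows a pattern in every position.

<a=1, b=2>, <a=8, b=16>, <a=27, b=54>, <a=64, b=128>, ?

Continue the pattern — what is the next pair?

A: perfect cubes: 1³, 2³, 3³, …; 1, 8, 27, 64 → 125.
B goes 2, 16, 54, 128 → 250 (always 2 × the a).
So the next pair is <a=125, b=250>.

<a=125, b=250>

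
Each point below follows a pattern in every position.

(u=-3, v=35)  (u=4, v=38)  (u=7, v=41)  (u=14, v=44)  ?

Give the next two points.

(u=17, v=47), (u=24, v=50)

For the u, alternating steps +7, +3, +7, +3, …: -3, 4, 7, 14 → 17 → 24.
V: +3 each step; 35, 38, 41, 44 → 47 → 50.
So the next two points are (u=17, v=47) and (u=24, v=50).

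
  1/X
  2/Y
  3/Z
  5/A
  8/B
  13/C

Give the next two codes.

First component: 1, 2, 3, 5, 8, 13 → 21 → 34 (each term is the sum of the two before it).
Letter: X, Y, Z, A, B, C → D → E (letters move forward 1 place in the alphabet, wrapping Z→A).
So the next two codes are 21/D and 34/E.

21/D then 34/E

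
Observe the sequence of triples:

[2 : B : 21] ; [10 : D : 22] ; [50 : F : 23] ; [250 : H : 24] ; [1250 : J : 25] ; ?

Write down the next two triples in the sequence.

[6250 : L : 26], [31250 : N : 27]

First value goes 2, 10, 50, 250, 1250 → 6250 → 31250 (×5 each step).
Letter — letters move forward 2 places in the alphabet: B, D, F, H, J → L → N.
Third value: +1 each step, so 21, 22, 23, 24, 25 → 26 → 27.
Putting the parts together: [6250 : L : 26] and then [31250 : N : 27].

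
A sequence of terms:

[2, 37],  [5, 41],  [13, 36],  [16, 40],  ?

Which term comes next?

[24, 35]

First value: alternating steps +3, +8, +3, +8, …, so 2, 5, 13, 16 → 24.
Second value: 37, 41, 36, 40 → 35 (alternating steps +4, −5, +4, −5, …).
Putting it together: [24, 35].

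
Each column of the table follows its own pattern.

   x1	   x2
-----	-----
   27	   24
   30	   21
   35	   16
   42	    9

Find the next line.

51  0

Column x1 goes 27, 30, 35, 42 → 51 (differences are 3, 5, 7, … (increasing by 2 each time)).
Column x2: 24, 21, 16, 9 → 0 (together with the column x1 always sums to 51).
Putting it together: 51  0.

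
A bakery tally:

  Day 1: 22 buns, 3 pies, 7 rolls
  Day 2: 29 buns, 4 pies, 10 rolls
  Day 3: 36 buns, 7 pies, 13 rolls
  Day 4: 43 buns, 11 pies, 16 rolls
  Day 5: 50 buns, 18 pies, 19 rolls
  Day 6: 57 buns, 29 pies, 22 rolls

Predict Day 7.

Buns — +7 each step: 22, 29, 36, 43, 50, 57 → 64.
Pies: each term is the sum of the two before it, so 3, 4, 7, 11, 18, 29 → 47.
Rolls: +3 each step, so 7, 10, 13, 16, 19, 22 → 25.
Combining the parts gives 64 buns, 47 pies, 25 rolls.

64 buns, 47 pies, 25 rolls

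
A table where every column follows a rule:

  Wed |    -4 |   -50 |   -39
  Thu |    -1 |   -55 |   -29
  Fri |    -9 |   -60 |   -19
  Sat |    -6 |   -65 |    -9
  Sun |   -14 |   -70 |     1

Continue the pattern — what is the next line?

Mon  -11  -75  11

Day — runs through the weekdays Mon→Sun: Wed, Thu, Fri, Sat, Sun → Mon.
Second component — alternating steps +3, −8, +3, −8, …: -4, -1, -9, -6, -14 → -11.
Third component goes -50, -55, -60, -65, -70 → -75 (−5 each step).
Fourth component: +10 each step; -39, -29, -19, -9, 1 → 11.
Putting it together: Mon  -11  -75  11.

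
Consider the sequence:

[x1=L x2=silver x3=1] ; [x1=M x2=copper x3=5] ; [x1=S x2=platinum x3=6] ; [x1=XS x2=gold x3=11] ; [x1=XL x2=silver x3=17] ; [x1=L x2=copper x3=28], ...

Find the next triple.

X1 — repeats L → M → S → XS → XL: L, M, S, XS, XL, L → M.
X2: silver, copper, platinum, gold, silver, copper → platinum (repeats silver → copper → platinum → gold).
X3 — each term is the sum of the two before it: 1, 5, 6, 11, 17, 28 → 45.
So the next triple is [x1=M x2=platinum x3=45].

[x1=M x2=platinum x3=45]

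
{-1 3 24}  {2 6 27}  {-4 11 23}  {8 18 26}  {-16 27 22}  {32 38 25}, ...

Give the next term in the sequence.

{-64 51 21}

First part: ×(-2) each step, so -1, 2, -4, 8, -16, 32 → -64.
Second part: 3, 6, 11, 18, 27, 38 → 51 (differences are 3, 5, 7, … (increasing by 2 each time)).
Third part: 24, 27, 23, 26, 22, 25 → 21 (alternating steps +3, −4, +3, −4, …).
Putting it together: {-64 51 21}.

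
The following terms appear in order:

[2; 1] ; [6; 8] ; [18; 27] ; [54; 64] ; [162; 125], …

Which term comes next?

First entry — ×3 each step: 2, 6, 18, 54, 162 → 486.
For the second entry, perfect cubes: 1³, 2³, 3³, …: 1, 8, 27, 64, 125 → 216.
Putting it together: [486; 216].

[486; 216]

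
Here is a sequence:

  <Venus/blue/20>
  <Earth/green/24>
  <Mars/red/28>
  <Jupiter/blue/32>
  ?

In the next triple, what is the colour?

Colour: repeats blue → green → red, so blue, green, red, blue → green.

green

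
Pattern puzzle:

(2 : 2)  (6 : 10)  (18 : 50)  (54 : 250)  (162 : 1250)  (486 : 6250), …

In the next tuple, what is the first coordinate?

First coordinate: 2, 6, 18, 54, 162, 486 → 1458 (×3 each step).
Second coordinate: ×5 each step, so 2, 10, 50, 250, 1250, 6250 → 31250.

1458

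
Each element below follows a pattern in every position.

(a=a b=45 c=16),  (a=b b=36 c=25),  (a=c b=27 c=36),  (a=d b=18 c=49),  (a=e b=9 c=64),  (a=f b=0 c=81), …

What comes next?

For the a, letters move forward 1 place in the alphabet: a, b, c, d, e, f → g.
B goes 45, 36, 27, 18, 9, 0 → -9 (−9 each step).
For the c, perfect squares: 4², 5², 6², …: 16, 25, 36, 49, 64, 81 → 100.
Putting it together: (a=g b=-9 c=100).

(a=g b=-9 c=100)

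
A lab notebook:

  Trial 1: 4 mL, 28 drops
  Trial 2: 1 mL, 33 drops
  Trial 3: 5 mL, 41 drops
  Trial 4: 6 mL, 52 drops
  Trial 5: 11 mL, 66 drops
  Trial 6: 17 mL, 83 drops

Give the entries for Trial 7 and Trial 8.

ML goes 4, 1, 5, 6, 11, 17 → 28 → 45 (each term is the sum of the two before it).
For the drops, differences are 5, 8, 11, … (increasing by 3 each time): 28, 33, 41, 52, 66, 83 → 103 → 126.
Putting the parts together: 28 mL, 103 drops and then 45 mL, 126 drops.

28 mL, 103 drops; 45 mL, 126 drops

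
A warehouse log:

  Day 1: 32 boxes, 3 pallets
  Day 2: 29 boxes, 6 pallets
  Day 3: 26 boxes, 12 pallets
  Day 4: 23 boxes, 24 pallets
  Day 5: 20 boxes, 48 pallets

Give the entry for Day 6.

Boxes goes 32, 29, 26, 23, 20 → 17 (−3 each step).
For the pallets, ×2 each step: 3, 6, 12, 24, 48 → 96.
So the next row is 17 boxes, 96 pallets.

17 boxes, 96 pallets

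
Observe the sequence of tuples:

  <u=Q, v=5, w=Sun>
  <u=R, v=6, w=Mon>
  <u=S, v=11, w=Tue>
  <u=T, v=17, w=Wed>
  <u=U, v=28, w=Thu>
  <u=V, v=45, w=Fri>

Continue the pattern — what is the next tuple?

<u=W, v=73, w=Sat>

For the u, letters move forward 1 place in the alphabet: Q, R, S, T, U, V → W.
V: each term is the sum of the two before it, so 5, 6, 11, 17, 28, 45 → 73.
For the w, runs through the weekdays Mon→Sun: Sun, Mon, Tue, Wed, Thu, Fri → Sat.
So the next tuple is <u=W, v=73, w=Sat>.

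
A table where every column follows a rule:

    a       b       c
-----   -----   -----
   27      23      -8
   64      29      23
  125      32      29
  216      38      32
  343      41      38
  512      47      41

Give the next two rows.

729  50  47; 1000  56  50

Column a: perfect cubes: 3³, 4³, 5³, …, so 27, 64, 125, 216, 343, 512 → 729 → 1000.
Column b: alternating steps +6, +3, +6, +3, …, so 23, 29, 32, 38, 41, 47 → 50 → 56.
Column c: always the previous value of the column b; -8, 23, 29, 32, 38, 41 → 47 → 50.
Putting the parts together: 729  50  47 and then 1000  56  50.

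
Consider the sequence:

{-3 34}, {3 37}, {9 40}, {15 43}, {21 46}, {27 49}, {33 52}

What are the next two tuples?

{39 55}, {45 58}

For the first component, +6 each step: -3, 3, 9, 15, 21, 27, 33 → 39 → 45.
For the second component, +3 each step: 34, 37, 40, 43, 46, 49, 52 → 55 → 58.
So the next two tuples are {39 55} and {45 58}.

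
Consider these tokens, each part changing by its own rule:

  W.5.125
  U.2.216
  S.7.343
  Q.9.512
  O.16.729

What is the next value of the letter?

M

For the letter, letters move back 2 places in the alphabet: W, U, S, Q, O → M.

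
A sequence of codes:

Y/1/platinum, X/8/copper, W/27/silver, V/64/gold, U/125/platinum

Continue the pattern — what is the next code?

Letter — letters move back 1 place in the alphabet: Y, X, W, V, U → T.
Second component: perfect cubes: 1³, 2³, 3³, …, so 1, 8, 27, 64, 125 → 216.
Metal: repeats platinum → copper → silver → gold, so platinum, copper, silver, gold, platinum → copper.
Putting it together: T/216/copper.

T/216/copper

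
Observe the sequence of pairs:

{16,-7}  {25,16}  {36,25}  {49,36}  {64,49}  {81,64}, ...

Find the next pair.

{100,81}

First slot: perfect squares: 4², 5², 6², …, so 16, 25, 36, 49, 64, 81 → 100.
Second slot: -7, 16, 25, 36, 49, 64 → 81 (always the previous value of the first slot).
Combining the parts gives {100,81}.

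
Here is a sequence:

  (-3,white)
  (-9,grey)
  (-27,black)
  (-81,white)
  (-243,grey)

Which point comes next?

First slot goes -3, -9, -27, -81, -243 → -729 (×3 each step).
Shade: repeats white → grey → black, so white, grey, black, white, grey → black.
So the next point is (-729,black).

(-729,black)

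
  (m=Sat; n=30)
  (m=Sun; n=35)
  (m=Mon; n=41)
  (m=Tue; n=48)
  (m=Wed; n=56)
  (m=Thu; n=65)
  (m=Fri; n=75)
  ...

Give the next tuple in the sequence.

(m=Sat; n=86)

For the m, runs through the weekdays Mon→Sun: Sat, Sun, Mon, Tue, Wed, Thu, Fri → Sat.
N: differences are 5, 6, 7, … (increasing by 1 each time); 30, 35, 41, 48, 56, 65, 75 → 86.
So the next tuple is (m=Sat; n=86).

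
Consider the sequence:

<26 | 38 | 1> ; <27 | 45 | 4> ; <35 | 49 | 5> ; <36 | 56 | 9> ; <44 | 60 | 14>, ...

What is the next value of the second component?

First component — alternating steps +1, +8, +1, +8, …: 26, 27, 35, 36, 44 → 45.
Second component: alternating steps +7, +4, +7, +4, …, so 38, 45, 49, 56, 60 → 67.
For the third component, each term is the sum of the two before it: 1, 4, 5, 9, 14 → 23.

67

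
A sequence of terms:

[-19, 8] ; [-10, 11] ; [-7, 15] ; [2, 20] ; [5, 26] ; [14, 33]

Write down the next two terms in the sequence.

For the first part, alternating steps +9, +3, +9, +3, …: -19, -10, -7, 2, 5, 14 → 17 → 26.
Second part — differences are 3, 4, 5, … (increasing by 1 each time): 8, 11, 15, 20, 26, 33 → 41 → 50.
Putting the parts together: [17, 41] and then [26, 50].

[17, 41], [26, 50]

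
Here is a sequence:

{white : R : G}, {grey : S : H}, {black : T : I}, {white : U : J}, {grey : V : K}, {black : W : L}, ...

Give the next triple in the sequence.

{white : X : M}

Shade: white, grey, black, white, grey, black → white (repeats white → grey → black).
First letter: letters move forward 1 place in the alphabet; R, S, T, U, V, W → X.
Second letter — letters move forward 1 place in the alphabet: G, H, I, J, K, L → M.
So the next triple is {white : X : M}.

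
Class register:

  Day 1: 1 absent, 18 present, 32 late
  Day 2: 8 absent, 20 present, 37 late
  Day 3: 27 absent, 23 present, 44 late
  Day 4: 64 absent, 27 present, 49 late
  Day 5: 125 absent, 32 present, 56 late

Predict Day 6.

Absent — perfect cubes: 1³, 2³, 3³, …: 1, 8, 27, 64, 125 → 216.
Present goes 18, 20, 23, 27, 32 → 38 (differences are 2, 3, 4, … (increasing by 1 each time)).
Late — alternating steps +5, +7, +5, +7, …: 32, 37, 44, 49, 56 → 61.
Putting it together: 216 absent, 38 present, 61 late.

216 absent, 38 present, 61 late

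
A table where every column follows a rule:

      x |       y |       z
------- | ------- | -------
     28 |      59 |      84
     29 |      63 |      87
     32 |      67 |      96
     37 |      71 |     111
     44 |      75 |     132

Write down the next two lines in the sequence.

For the column x, differences are 1, 3, 5, … (increasing by 2 each time): 28, 29, 32, 37, 44 → 53 → 64.
For the column y, +4 each step: 59, 63, 67, 71, 75 → 79 → 83.
Column z: always 3 × the column x, so 84, 87, 96, 111, 132 → 159 → 192.
Putting the parts together: 53  79  159 and then 64  83  192.

53  79  159; 64  83  192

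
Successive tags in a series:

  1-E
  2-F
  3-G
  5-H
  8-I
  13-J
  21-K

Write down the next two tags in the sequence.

34-L then 55-M

First component: each term is the sum of the two before it; 1, 2, 3, 5, 8, 13, 21 → 34 → 55.
Letter — letters move forward 1 place in the alphabet: E, F, G, H, I, J, K → L → M.
So the next two tags are 34-L and 55-M.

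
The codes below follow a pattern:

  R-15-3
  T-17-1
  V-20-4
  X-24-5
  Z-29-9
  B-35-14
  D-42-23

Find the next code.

Letter: letters move forward 2 places in the alphabet, wrapping Z→A, so R, T, V, X, Z, B, D → F.
For the second component, differences are 2, 3, 4, … (increasing by 1 each time): 15, 17, 20, 24, 29, 35, 42 → 50.
Third component goes 3, 1, 4, 5, 9, 14, 23 → 37 (each term is the sum of the two before it).
Combining the parts gives F-50-37.

F-50-37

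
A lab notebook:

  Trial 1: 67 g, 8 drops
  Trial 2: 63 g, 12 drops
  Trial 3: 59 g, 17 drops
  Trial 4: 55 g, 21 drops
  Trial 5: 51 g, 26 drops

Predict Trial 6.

G: −4 each step; 67, 63, 59, 55, 51 → 47.
Drops: alternating steps +4, +5, +4, +5, …, so 8, 12, 17, 21, 26 → 30.
So the next row is 47 g, 30 drops.

47 g, 30 drops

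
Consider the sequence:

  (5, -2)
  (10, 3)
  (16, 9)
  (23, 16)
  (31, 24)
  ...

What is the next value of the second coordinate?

33

First coordinate — differences are 5, 6, 7, … (increasing by 1 each time): 5, 10, 16, 23, 31 → 40.
Second coordinate: always 7 less than the first coordinate, so -2, 3, 9, 16, 24 → 33.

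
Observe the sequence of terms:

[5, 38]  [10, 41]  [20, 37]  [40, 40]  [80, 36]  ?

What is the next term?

First part: 5, 10, 20, 40, 80 → 160 (×2 each step).
Second part goes 38, 41, 37, 40, 36 → 39 (alternating steps +3, −4, +3, −4, …).
Combining the parts gives [160, 39].

[160, 39]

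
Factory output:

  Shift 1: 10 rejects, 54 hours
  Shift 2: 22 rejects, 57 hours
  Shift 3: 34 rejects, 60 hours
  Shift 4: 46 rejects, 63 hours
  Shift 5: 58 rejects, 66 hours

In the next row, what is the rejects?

70

Rejects: 10, 22, 34, 46, 58 → 70 (+12 each step).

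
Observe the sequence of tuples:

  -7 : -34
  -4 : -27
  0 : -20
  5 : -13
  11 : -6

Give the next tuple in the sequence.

For the first slot, differences are 3, 4, 5, … (increasing by 1 each time): -7, -4, 0, 5, 11 → 18.
For the second slot, +7 each step: -34, -27, -20, -13, -6 → 1.
So the next tuple is 18 : 1.

18 : 1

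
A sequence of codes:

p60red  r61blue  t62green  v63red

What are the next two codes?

For the letter, letters move forward 2 places in the alphabet: p, r, t, v → x → z.
Second component: 60, 61, 62, 63 → 64 → 65 (+1 each step).
Colour: red, blue, green, red → blue → green (repeats red → blue → green).
Putting the parts together: x64blue and then z65green.

x64blue, z65green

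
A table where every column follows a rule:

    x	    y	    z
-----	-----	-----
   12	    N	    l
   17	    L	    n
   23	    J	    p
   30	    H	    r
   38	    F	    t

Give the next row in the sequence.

47  D  v

Column x — differences are 5, 6, 7, … (increasing by 1 each time): 12, 17, 23, 30, 38 → 47.
Column y: N, L, J, H, F → D (letters move back 2 places in the alphabet).
Column z: letters move forward 2 places in the alphabet; l, n, p, r, t → v.
Putting it together: 47  D  v.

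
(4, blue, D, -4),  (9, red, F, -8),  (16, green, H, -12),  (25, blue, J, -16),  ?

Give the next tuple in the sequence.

First part — perfect squares: 2², 3², 4², …: 4, 9, 16, 25 → 36.
For the colour, repeats blue → red → green: blue, red, green, blue → red.
For the letter, letters move forward 2 places in the alphabet: D, F, H, J → L.
Fourth part goes -4, -8, -12, -16 → -20 (−4 each step).
Combining the parts gives (36, red, L, -20).

(36, red, L, -20)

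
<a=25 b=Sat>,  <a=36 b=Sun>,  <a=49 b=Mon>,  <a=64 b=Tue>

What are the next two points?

<a=81 b=Wed>, <a=100 b=Thu>

For the a, perfect squares: 5², 6², 7², …: 25, 36, 49, 64 → 81 → 100.
B: runs through the weekdays Mon→Sun, so Sat, Sun, Mon, Tue → Wed → Thu.
So the next two points are <a=81 b=Wed> and <a=100 b=Thu>.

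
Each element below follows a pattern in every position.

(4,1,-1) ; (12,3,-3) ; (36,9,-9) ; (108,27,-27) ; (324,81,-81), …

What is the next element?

First coordinate: 4, 12, 36, 108, 324 → 972 (×3 each step).
Second coordinate — ×3 each step: 1, 3, 9, 27, 81 → 243.
Third coordinate — always the negative of the second coordinate: -1, -3, -9, -27, -81 → -243.
Putting it together: (972,243,-243).

(972,243,-243)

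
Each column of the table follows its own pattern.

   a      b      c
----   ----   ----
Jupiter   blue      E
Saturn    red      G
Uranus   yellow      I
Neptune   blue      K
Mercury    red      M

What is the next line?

Venus  yellow  O

Column a: runs through the planets Mercury→Neptune; Jupiter, Saturn, Uranus, Neptune, Mercury → Venus.
Column b goes blue, red, yellow, blue, red → yellow (repeats blue → red → yellow).
Column c: E, G, I, K, M → O (letters move forward 2 places in the alphabet).
Putting it together: Venus  yellow  O.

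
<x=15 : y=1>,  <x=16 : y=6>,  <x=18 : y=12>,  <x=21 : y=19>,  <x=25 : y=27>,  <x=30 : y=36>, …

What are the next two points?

X — differences are 1, 2, 3, … (increasing by 1 each time): 15, 16, 18, 21, 25, 30 → 36 → 43.
Y: differences are 5, 6, 7, … (increasing by 1 each time); 1, 6, 12, 19, 27, 36 → 46 → 57.
Putting the parts together: <x=36 : y=46> and then <x=43 : y=57>.

<x=36 : y=46>, <x=43 : y=57>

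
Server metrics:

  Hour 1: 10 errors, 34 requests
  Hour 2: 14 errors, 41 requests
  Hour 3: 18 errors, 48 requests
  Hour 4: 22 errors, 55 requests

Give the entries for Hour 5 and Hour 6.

26 errors, 62 requests; 30 errors, 69 requests

Errors: +4 each step; 10, 14, 18, 22 → 26 → 30.
Requests: +7 each step, so 34, 41, 48, 55 → 62 → 69.
So the next two lines are 26 errors, 62 requests and 30 errors, 69 requests.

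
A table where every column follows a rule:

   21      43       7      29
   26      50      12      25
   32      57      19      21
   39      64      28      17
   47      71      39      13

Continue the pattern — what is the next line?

56  78  52  9

First component: differences are 5, 6, 7, … (increasing by 1 each time); 21, 26, 32, 39, 47 → 56.
Second component: 43, 50, 57, 64, 71 → 78 (+7 each step).
Third component: 7, 12, 19, 28, 39 → 52 (differences are 5, 7, 9, … (increasing by 2 each time)).
Fourth component goes 29, 25, 21, 17, 13 → 9 (−4 each step).
Combining the parts gives 56  78  52  9.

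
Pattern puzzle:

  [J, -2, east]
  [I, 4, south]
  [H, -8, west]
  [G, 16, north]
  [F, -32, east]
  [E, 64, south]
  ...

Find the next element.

[D, -128, west]

Letter — letters move back 1 place in the alphabet: J, I, H, G, F, E → D.
For the second entry, ×(-2) each step: -2, 4, -8, 16, -32, 64 → -128.
Direction: repeats east → south → west → north; east, south, west, north, east, south → west.
Putting it together: [D, -128, west].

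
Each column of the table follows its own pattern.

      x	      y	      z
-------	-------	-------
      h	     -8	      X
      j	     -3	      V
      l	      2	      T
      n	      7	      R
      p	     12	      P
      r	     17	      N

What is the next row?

t  22  L

For the column x, letters move forward 2 places in the alphabet: h, j, l, n, p, r → t.
Column y — +5 each step: -8, -3, 2, 7, 12, 17 → 22.
For the column z, letters move back 2 places in the alphabet: X, V, T, R, P, N → L.
So the next row is t  22  L.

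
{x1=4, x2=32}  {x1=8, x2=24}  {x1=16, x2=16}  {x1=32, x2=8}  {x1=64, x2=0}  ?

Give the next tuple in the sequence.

{x1=128, x2=-8}

X1: ×2 each step, so 4, 8, 16, 32, 64 → 128.
X2 — −8 each step: 32, 24, 16, 8, 0 → -8.
So the next tuple is {x1=128, x2=-8}.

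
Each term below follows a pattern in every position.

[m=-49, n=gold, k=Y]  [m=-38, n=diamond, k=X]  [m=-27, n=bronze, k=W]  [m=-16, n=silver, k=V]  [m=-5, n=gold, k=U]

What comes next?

[m=6, n=diamond, k=T]

M: -49, -38, -27, -16, -5 → 6 (+11 each step).
N goes gold, diamond, bronze, silver, gold → diamond (repeats gold → diamond → bronze → silver).
For the k, letters move back 1 place in the alphabet: Y, X, W, V, U → T.
So the next term is [m=6, n=diamond, k=T].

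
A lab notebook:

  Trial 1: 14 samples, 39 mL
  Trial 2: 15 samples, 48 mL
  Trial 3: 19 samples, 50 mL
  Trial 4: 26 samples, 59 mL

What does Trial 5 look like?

36 samples, 61 mL

Samples goes 14, 15, 19, 26 → 36 (differences are 1, 4, 7, … (increasing by 3 each time)).
ML: alternating steps +9, +2, +9, +2, …, so 39, 48, 50, 59 → 61.
Combining the parts gives 36 samples, 61 mL.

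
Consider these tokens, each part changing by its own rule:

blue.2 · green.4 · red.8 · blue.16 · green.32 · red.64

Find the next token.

blue.128

Colour: blue, green, red, blue, green, red → blue (repeats blue → green → red).
For the second component, ×2 each step: 2, 4, 8, 16, 32, 64 → 128.
Combining the parts gives blue.128.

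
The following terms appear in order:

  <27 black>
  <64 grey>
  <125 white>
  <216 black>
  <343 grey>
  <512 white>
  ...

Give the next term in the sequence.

First slot: 27, 64, 125, 216, 343, 512 → 729 (perfect cubes: 3³, 4³, 5³, …).
Shade: repeats black → grey → white; black, grey, white, black, grey, white → black.
Putting it together: <729 black>.

<729 black>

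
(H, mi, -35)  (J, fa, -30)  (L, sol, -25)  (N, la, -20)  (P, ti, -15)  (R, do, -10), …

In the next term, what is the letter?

T

Letter: letters move forward 2 places in the alphabet; H, J, L, N, P, R → T.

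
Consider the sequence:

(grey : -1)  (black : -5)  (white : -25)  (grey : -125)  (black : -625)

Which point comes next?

(white : -3125)

Shade goes grey, black, white, grey, black → white (repeats grey → black → white).
For the second value, ×5 each step: -1, -5, -25, -125, -625 → -3125.
Putting it together: (white : -3125).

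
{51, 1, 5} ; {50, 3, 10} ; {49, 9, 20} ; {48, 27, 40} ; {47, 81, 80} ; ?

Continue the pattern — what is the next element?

First coordinate: −1 each step; 51, 50, 49, 48, 47 → 46.
Second coordinate goes 1, 3, 9, 27, 81 → 243 (×3 each step).
Third coordinate: ×2 each step, so 5, 10, 20, 40, 80 → 160.
Combining the parts gives {46, 243, 160}.

{46, 243, 160}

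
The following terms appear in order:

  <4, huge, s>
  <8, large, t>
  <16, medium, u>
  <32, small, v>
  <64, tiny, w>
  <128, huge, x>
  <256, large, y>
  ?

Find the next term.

First entry — ×2 each step: 4, 8, 16, 32, 64, 128, 256 → 512.
For the size, repeats huge → large → medium → small → tiny: huge, large, medium, small, tiny, huge, large → medium.
Letter: s, t, u, v, w, x, y → z (letters move forward 1 place in the alphabet).
Putting it together: <512, medium, z>.

<512, medium, z>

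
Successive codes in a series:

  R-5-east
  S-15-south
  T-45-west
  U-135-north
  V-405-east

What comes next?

W-1215-south

Letter goes R, S, T, U, V → W (letters move forward 1 place in the alphabet).
Second component: ×3 each step, so 5, 15, 45, 135, 405 → 1215.
For the direction, repeats east → south → west → north: east, south, west, north, east → south.
Putting it together: W-1215-south.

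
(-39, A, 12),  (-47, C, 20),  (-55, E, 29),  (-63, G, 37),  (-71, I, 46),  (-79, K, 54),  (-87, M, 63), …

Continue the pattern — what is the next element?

For the first coordinate, −8 each step: -39, -47, -55, -63, -71, -79, -87 → -95.
Letter goes A, C, E, G, I, K, M → O (letters move forward 2 places in the alphabet).
For the third coordinate, alternating steps +8, +9, +8, +9, …: 12, 20, 29, 37, 46, 54, 63 → 71.
Putting it together: (-95, O, 71).

(-95, O, 71)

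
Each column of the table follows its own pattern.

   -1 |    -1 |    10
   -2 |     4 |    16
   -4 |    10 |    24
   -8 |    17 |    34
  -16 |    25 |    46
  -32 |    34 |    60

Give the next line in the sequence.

First component: ×2 each step; -1, -2, -4, -8, -16, -32 → -64.
Second component — differences are 5, 6, 7, … (increasing by 1 each time): -1, 4, 10, 17, 25, 34 → 44.
Third component: differences are 6, 8, 10, … (increasing by 2 each time), so 10, 16, 24, 34, 46, 60 → 76.
So the next line is -64  44  76.

-64  44  76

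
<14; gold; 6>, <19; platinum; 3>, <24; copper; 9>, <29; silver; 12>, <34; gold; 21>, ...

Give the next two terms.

<39; platinum; 33>, <44; copper; 54>

First slot: +5 each step; 14, 19, 24, 29, 34 → 39 → 44.
Metal: repeats gold → platinum → copper → silver, so gold, platinum, copper, silver, gold → platinum → copper.
Third slot: 6, 3, 9, 12, 21 → 33 → 54 (each term is the sum of the two before it).
So the next two terms are <39; platinum; 33> and <44; copper; 54>.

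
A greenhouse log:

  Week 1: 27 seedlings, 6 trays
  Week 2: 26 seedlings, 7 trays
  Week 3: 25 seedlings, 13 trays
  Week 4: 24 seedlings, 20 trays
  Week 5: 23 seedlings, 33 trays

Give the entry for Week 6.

22 seedlings, 53 trays

Seedlings: −1 each step, so 27, 26, 25, 24, 23 → 22.
Trays: each term is the sum of the two before it; 6, 7, 13, 20, 33 → 53.
Putting it together: 22 seedlings, 53 trays.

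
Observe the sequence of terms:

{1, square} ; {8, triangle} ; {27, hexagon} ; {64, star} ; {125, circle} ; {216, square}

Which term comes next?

First value — perfect cubes: 1³, 2³, 3³, …: 1, 8, 27, 64, 125, 216 → 343.
Shape: repeats square → triangle → hexagon → star → circle; square, triangle, hexagon, star, circle, square → triangle.
Putting it together: {343, triangle}.

{343, triangle}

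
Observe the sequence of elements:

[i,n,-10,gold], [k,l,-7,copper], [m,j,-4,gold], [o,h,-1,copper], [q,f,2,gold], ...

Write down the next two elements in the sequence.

First letter: letters move forward 2 places in the alphabet; i, k, m, o, q → s → u.
Second letter: letters move back 2 places in the alphabet; n, l, j, h, f → d → b.
Third component: +3 each step; -10, -7, -4, -1, 2 → 5 → 8.
Metal: gold, copper, gold, copper, gold → copper → gold (alternates gold ↔ copper).
Putting the parts together: [s,d,5,copper] and then [u,b,8,gold].

[s,d,5,copper], [u,b,8,gold]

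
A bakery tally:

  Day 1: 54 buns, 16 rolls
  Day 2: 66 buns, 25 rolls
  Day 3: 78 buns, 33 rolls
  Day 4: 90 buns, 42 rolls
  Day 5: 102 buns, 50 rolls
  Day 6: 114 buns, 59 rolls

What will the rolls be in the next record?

For the rolls, alternating steps +9, +8, +9, +8, …: 16, 25, 33, 42, 50, 59 → 67.

67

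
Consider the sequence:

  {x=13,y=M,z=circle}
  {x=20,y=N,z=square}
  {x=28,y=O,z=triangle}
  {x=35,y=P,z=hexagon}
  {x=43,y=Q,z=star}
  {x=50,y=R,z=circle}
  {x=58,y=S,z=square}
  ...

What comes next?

For the x, alternating steps +7, +8, +7, +8, …: 13, 20, 28, 35, 43, 50, 58 → 65.
For the y, letters move forward 1 place in the alphabet: M, N, O, P, Q, R, S → T.
Z goes circle, square, triangle, hexagon, star, circle, square → triangle (repeats circle → square → triangle → hexagon → star).
Putting it together: {x=65,y=T,z=triangle}.

{x=65,y=T,z=triangle}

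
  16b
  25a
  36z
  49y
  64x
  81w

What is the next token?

For the first component, perfect squares: 4², 5², 6², …: 16, 25, 36, 49, 64, 81 → 100.
For the letter, letters move back 1 place in the alphabet, wrapping A→Z: b, a, z, y, x, w → v.
Combining the parts gives 100v.

100v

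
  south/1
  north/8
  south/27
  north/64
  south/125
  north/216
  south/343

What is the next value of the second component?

Second component: perfect cubes: 1³, 2³, 3³, …; 1, 8, 27, 64, 125, 216, 343 → 512.

512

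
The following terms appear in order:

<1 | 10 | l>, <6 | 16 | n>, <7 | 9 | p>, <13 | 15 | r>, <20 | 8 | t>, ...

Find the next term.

First part: each term is the sum of the two before it, so 1, 6, 7, 13, 20 → 33.
Second part: alternating steps +6, −7, +6, −7, …; 10, 16, 9, 15, 8 → 14.
Letter: letters move forward 2 places in the alphabet, so l, n, p, r, t → v.
So the next term is <33 | 14 | v>.

<33 | 14 | v>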